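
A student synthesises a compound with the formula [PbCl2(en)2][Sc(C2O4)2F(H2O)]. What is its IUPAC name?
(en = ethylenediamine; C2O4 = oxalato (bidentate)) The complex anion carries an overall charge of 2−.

dichlorobis(ethylenediamine)lead(IV) aquafluorodioxalatoscandate(III)

Both ions are complex: the cation is named first with the plain metal name, the anion second with the -ate form; each ion's ligands are alphabetised independently.
The complex anion is given as 2−; its ligand charges sum to -5, so Sc = +3.
A 1:1 salt means the cation carries the equal and opposite charge, 2+.
Cation: ligand charges sum to -2; for the ion to be 2+, Pb = +4.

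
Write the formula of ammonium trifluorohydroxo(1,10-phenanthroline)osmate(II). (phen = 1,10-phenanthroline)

Ligands: 3 fluoro (F, -1), 1 1,10-phenanthroline (phen, neutral), 1 hydroxo (OH, -1). Ligand charge sum = -4.
With Os in oxidation state +2, the complex ion is [Os...]^2−.
Charge balance with ammonium (+1) requires 1 complex ion per 2 ammonium.

(NH4)2[OsF3(OH)(phen)]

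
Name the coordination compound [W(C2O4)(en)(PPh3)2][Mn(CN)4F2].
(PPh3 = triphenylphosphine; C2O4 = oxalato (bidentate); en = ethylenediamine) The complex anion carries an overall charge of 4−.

Both ions are complex: the cation is named first with the plain metal name, the anion second with the -ate form; each ion's ligands are alphabetised independently.
The complex anion is given as 4−; its ligand charges sum to -6, so Mn = +2.
A 1:1 salt means the cation carries the equal and opposite charge, 4+.
Cation: ligand charges sum to -2; for the ion to be 4+, W = +6.

(ethylenediamine)oxalatobis(triphenylphosphine)tungsten(VI) tetracyanodifluoromanganate(II)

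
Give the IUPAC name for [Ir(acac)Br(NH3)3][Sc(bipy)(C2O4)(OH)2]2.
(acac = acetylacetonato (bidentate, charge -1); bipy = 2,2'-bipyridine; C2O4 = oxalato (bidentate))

(acetylacetonato)triamminebromoiridium(IV) (2,2'-bipyridine)dihydroxooxalatoscandate(III)

Both ions are complex: the cation is named first with the plain metal name, the anion second with the -ate form; each ion's ligands are alphabetised independently.
Scandium is always +3 in its complexes; the anion's ligand charges sum to -4, so the complex anion is 1−.
With 2 anions per cation, the cation must be 2×1 = 2+.
Cation: ligand charges sum to -2; for the ion to be 2+, Ir = +4.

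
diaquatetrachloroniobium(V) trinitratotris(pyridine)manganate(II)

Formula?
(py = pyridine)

Cation [Nb…]: ligand charges -4, Nb(V) ⇒ ion charge 1+.
Anion [Mn…]: ligand charges -3, Mn(II) ⇒ ion charge 1−.
One 1+ cation balances one 1− anion.

[NbCl4(H2O)2][Mn(NO3)3(py)3]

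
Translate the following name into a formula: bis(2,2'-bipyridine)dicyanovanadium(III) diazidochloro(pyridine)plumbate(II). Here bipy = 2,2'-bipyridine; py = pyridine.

[V(bipy)2(CN)2][PbCl(N3)2(py)]

Cation [V…]: ligand charges -2, V(III) ⇒ ion charge 1+.
Anion [Pb…]: ligand charges -3, Pb(II) ⇒ ion charge 1−.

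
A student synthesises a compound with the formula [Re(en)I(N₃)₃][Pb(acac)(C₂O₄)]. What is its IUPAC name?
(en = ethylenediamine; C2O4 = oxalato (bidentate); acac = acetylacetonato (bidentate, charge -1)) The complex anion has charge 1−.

The complex anion is given as 1−; its ligand charges sum to -3, so Pb = +2.
A 1:1 salt means the cation carries the equal and opposite charge, 1+.
Cation: ligand charges sum to -4; for the ion to be 1+, Re = +5.

triazido(ethylenediamine)iodorhenium(V) (acetylacetonato)oxalatoplumbate(II)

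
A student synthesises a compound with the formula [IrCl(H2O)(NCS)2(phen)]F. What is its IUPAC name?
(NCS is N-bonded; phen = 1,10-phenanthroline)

aquachlorodiisothiocyanato(1,10-phenanthroline)iridium(IV) fluoride

The 1 fluoride counter-ion carries a total charge of -1, so each complex ion is 1+.
Ligand charges: 1×aqua (neutral), 1×chloro (-1 each), 2×isothiocyanato (-1 each), 1×1,10-phenanthroline (neutral); total -3. So Ir + (-3) = 1+, giving Ir = +4.
Ligands are named alphabetically: aqua before chloro before isothiocyanato before phenanthroline.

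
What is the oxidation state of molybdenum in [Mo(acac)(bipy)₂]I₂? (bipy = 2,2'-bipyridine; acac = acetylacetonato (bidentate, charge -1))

2 iodide outside the brackets (-1 each) → the complex ion is 2+.
Ligand charges: 2×bipy neutral; 1×acac = -1; sum -1.
Mo + (-1) = 2+ ⇒ Mo is +3.

+3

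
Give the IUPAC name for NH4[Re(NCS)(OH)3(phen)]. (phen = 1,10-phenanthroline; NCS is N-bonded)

The 1 ammonium counter-ion carries a total charge of +1, so each complex ion is 1−.
Ligand charges: 3×hydroxo (-1 each), 1×1,10-phenanthroline (neutral), 1×isothiocyanato (-1 each); total -4. So Re + (-4) = 1−, giving Re = +3.
The complex ion is anionic, so rhenium takes the -ate form rhenate(III).

ammonium trihydroxoisothiocyanato(1,10-phenanthroline)rhenate(III)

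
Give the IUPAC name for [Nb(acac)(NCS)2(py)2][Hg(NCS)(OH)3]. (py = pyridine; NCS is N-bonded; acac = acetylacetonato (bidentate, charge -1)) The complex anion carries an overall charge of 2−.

Both ions are complex: the cation is named first with the plain metal name, the anion second with the -ate form; each ion's ligands are alphabetised independently.
The complex anion is given as 2−; its ligand charges sum to -4, so Hg = +2.
A 1:1 salt means the cation carries the equal and opposite charge, 2+.
Cation: ligand charges sum to -3; for the ion to be 2+, Nb = +5.

(acetylacetonato)diisothiocyanatobis(pyridine)niobium(V) trihydroxoisothiocyanatomercurate(II)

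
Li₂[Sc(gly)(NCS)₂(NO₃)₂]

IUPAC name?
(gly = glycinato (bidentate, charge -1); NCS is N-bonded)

The 2 lithium counter-ions carry a total charge of +2, so each complex ion is 2−.
Ligand charges: 1×glycinato (-1 each), 2×nitrato (-1 each), 2×isothiocyanato (-1 each); total -5. So Sc + (-5) = 2−, giving Sc = +3.
Ligands are named alphabetically: glycinato before isothiocyanato before nitrato.
The complex ion is anionic, so scandium takes the -ate form scandate(III).

lithium (glycinato)diisothiocyanatodinitratoscandate(III)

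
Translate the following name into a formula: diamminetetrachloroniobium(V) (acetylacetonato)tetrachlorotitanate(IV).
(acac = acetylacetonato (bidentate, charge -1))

Cation [Nb…]: ligand charges -4, Nb(V) ⇒ ion charge 1+.
Anion [Ti…]: ligand charges -5, Ti(IV) ⇒ ion charge 1−.

[NbCl4(NH3)2][Ti(acac)Cl4]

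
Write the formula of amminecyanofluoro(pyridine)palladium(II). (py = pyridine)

[Pd(CN)F(NH3)(py)]

Ligands: 1 ammine (NH3, neutral), 1 fluoro (F, -1), 1 cyano (CN, -1), 1 pyridine (py, neutral). Ligand charge sum = -2.
With Pd in oxidation state +2, the complex ion is [Pd...].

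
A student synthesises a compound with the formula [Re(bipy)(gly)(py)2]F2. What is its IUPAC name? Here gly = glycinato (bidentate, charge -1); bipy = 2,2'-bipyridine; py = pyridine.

(2,2'-bipyridine)(glycinato)bis(pyridine)rhenium(III) fluoride

The 2 fluoride counter-ions carry a total charge of -2, so each complex ion is 2+.
Ligand charges: 1×glycinato (-1 each), 1×2,2'-bipyridine (neutral), 2×pyridine (neutral); total -1. So Re + (-1) = 2+, giving Re = +3.
Ligands are named alphabetically: bipyridine before glycinato before pyridine.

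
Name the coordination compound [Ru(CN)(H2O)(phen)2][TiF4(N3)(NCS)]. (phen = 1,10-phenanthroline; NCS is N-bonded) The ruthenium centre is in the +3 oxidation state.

Ru is given as +3; the cation's ligand charges sum to -1, so the complex cation is 2+.
A 1:1 salt means the anion carries the equal and opposite charge, 2−.
Anion: ligand charges sum to -6; for the ion to be 2−, Ti = +4.

aquacyanobis(1,10-phenanthroline)ruthenium(III) azidotetrafluoroisothiocyanatotitanate(IV)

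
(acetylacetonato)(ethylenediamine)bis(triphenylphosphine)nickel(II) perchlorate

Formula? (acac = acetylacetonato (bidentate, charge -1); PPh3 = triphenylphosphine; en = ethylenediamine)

[Ni(acac)(en)(PPh3)2]ClO4

Ligands: 1 acetylacetonato (acac, -1), 2 triphenylphosphine (PPh3, neutral), 1 ethylenediamine (en, neutral). Ligand charge sum = -1.
With Ni in oxidation state +2, the complex ion is [Ni...]^1+.
Charge balance with perchlorate (-1) requires 1 complex ion per 1 perchlorate.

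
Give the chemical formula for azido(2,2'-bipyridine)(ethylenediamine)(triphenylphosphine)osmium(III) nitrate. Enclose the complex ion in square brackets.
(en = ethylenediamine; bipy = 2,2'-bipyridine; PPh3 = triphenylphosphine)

Ligands: 1 ethylenediamine (en, neutral), 1 azido (N3, -1), 1 2,2'-bipyridine (bipy, neutral), 1 triphenylphosphine (PPh3, neutral). Ligand charge sum = -1.
With Os in oxidation state +3, the complex ion is [Os...]^2+.
Charge balance with nitrate (-1) requires 1 complex ion per 2 nitrate.

[Os(bipy)(en)(N3)(PPh3)](NO3)2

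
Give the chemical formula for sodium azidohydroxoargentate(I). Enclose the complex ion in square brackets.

Na[Ag(N3)(OH)]

Ligands: 1 azido (N3, -1), 1 hydroxo (OH, -1). Ligand charge sum = -2.
With Ag in oxidation state +1, the complex ion is [Ag...]^1−.
Charge balance with sodium (+1) requires 1 complex ion per 1 sodium.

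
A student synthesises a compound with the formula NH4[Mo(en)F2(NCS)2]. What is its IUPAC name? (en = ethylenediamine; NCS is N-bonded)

ammonium (ethylenediamine)difluorodiisothiocyanatomolybdate(III)

The 1 ammonium counter-ion carries a total charge of +1, so each complex ion is 1−.
Ligand charges: 1×ethylenediamine (neutral), 2×isothiocyanato (-1 each), 2×fluoro (-1 each); total -4. So Mo + (-4) = 1−, giving Mo = +3.
Ligands are named alphabetically: ethylenediamine before fluoro before isothiocyanato.
The complex ion is anionic, so molybdenum takes the -ate form molybdate(III).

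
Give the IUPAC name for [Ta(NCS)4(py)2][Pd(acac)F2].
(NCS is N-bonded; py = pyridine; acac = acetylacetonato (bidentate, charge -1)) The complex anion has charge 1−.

tetraisothiocyanatobis(pyridine)tantalum(V) (acetylacetonato)difluoropalladate(II)

Both ions are complex: the cation is named first with the plain metal name, the anion second with the -ate form; each ion's ligands are alphabetised independently.
The complex anion is given as 1−; its ligand charges sum to -3, so Pd = +2.
A 1:1 salt means the cation carries the equal and opposite charge, 1+.
Cation: ligand charges sum to -4; for the ion to be 1+, Ta = +5.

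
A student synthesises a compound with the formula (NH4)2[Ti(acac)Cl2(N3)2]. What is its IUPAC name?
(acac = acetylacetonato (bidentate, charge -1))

ammonium (acetylacetonato)diazidodichlorotitanate(III)

The 2 ammonium counter-ions carry a total charge of +2, so each complex ion is 2−.
Ligand charges: 2×azido (-1 each), 1×acetylacetonato (-1 each), 2×chloro (-1 each); total -5. So Ti + (-5) = 2−, giving Ti = +3.
The complex ion is anionic, so titanium takes the -ate form titanate(III).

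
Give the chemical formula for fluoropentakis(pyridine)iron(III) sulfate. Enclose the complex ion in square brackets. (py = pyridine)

[FeF(py)5]SO4

Ligands: 1 fluoro (F, -1), 5 pyridine (py, neutral). Ligand charge sum = -1.
With Fe in oxidation state +3, the complex ion is [Fe...]^2+.
Charge balance with sulfate (-2) requires 1 complex ion per 1 sulfate.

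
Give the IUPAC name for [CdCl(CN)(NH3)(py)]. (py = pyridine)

There is no counter-ion, so the complex is neutral overall.
Ligand charges: 1×chloro (-1 each), 1×pyridine (neutral), 1×cyano (-1 each), 1×ammine (neutral); total -2. So Cd + (-2) = 0, giving Cd = +2.
Ligands are named alphabetically: ammine before chloro before cyano before pyridine.

amminechlorocyano(pyridine)cadmium(II)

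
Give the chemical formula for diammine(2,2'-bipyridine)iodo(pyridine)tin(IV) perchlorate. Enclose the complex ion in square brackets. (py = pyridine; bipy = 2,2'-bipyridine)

Ligands: 1 pyridine (py, neutral), 2 ammine (NH3, neutral), 1 iodo (I, -1), 1 2,2'-bipyridine (bipy, neutral). Ligand charge sum = -1.
With Sn in oxidation state +4, the complex ion is [Sn...]^3+.
Charge balance with perchlorate (-1) requires 1 complex ion per 3 perchlorate.

[Sn(bipy)I(NH3)2(py)](ClO4)3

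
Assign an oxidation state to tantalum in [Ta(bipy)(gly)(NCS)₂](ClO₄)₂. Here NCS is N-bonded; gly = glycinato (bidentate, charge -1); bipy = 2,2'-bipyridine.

2 perchlorate outside the brackets (-1 each) → the complex ion is 2+.
Ligand charges: 2×NCS = -2; 1×gly = -1; 1×bipy neutral; sum -3.
Ta + (-3) = 2+ ⇒ Ta is +5.

+5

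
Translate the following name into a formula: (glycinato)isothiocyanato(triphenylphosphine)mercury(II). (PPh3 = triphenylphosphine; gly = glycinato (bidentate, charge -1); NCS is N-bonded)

Ligands: 1 triphenylphosphine (PPh3, neutral), 1 glycinato (gly, -1), 1 isothiocyanato (NCS, -1). Ligand charge sum = -2.
With Hg in oxidation state +2, the complex ion is [Hg...].

[Hg(gly)(NCS)(PPh3)]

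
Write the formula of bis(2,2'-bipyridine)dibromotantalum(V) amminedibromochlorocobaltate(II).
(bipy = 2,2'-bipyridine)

[Ta(bipy)2Br2][CoBr2Cl(NH3)]3

Cation [Ta…]: ligand charges -2, Ta(V) ⇒ ion charge 3+.
Anion [Co…]: ligand charges -3, Co(II) ⇒ ion charge 1−.
One 3+ cation requires 3 of the 1− anion.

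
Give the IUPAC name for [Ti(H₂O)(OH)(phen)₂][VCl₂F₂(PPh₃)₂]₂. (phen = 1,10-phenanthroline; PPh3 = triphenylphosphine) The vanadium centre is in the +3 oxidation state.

aquahydroxobis(1,10-phenanthroline)titanium(III) dichlorodifluorobis(triphenylphosphine)vanadate(III)

Both ions are complex: the cation is named first with the plain metal name, the anion second with the -ate form; each ion's ligands are alphabetised independently.
V is given as +3; the anion's ligand charges sum to -4, so the complex anion is 1−.
With 2 anions per cation, the cation must be 2×1 = 2+.
Cation: ligand charges sum to -1; for the ion to be 2+, Ti = +3.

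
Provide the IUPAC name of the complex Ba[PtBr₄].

barium tetrabromoplatinate(II)

The 1 barium counter-ion carries a total charge of +2, so each complex ion is 2−.
Ligand charges: 4×bromo (-1 each); total -4. So Pt + (-4) = 2−, giving Pt = +2.
The complex ion is anionic, so platinum takes the -ate form platinate(II).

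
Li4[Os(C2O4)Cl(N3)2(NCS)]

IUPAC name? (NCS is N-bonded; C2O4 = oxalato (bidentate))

The 4 lithium counter-ions carry a total charge of +4, so each complex ion is 4−.
Ligand charges: 1×isothiocyanato (-1 each), 1×chloro (-1 each), 2×azido (-1 each), 1×oxalato (-2 each); total -6. So Os + (-6) = 4−, giving Os = +2.
Ligands are named alphabetically: azido before chloro before isothiocyanato before oxalato.
The complex ion is anionic, so osmium takes the -ate form osmate(II).

lithium diazidochloroisothiocyanatooxalatoosmate(II)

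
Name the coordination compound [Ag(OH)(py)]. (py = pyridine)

hydroxo(pyridine)silver(I)

There is no counter-ion, so the complex is neutral overall.
Ligand charges: 1×pyridine (neutral), 1×hydroxo (-1 each); total -1. So Ag + (-1) = 0, giving Ag = +1.
Ligands are named alphabetically: hydroxo before pyridine.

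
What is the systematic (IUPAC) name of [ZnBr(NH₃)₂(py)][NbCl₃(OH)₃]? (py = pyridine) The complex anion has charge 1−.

The complex anion is given as 1−; its ligand charges sum to -6, so Nb = +5.
A 1:1 salt means the cation carries the equal and opposite charge, 1+.
Cation: ligand charges sum to -1; for the ion to be 1+, Zn = +2.

diamminebromo(pyridine)zinc(II) trichlorotrihydroxoniobate(V)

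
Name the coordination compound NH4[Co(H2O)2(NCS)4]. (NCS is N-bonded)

The 1 ammonium counter-ion carries a total charge of +1, so each complex ion is 1−.
Ligand charges: 4×isothiocyanato (-1 each), 2×aqua (neutral); total -4. So Co + (-4) = 1−, giving Co = +3.
Ligands are named alphabetically: aqua before isothiocyanato.
The complex ion is anionic, so cobalt takes the -ate form cobaltate(III).

ammonium diaquatetraisothiocyanatocobaltate(III)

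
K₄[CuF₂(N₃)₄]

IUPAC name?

The 4 potassium counter-ions carry a total charge of +4, so each complex ion is 4−.
Ligand charges: 2×fluoro (-1 each), 4×azido (-1 each); total -6. So Cu + (-6) = 4−, giving Cu = +2.
The complex ion is anionic, so copper takes the -ate form cuprate(II).

potassium tetraazidodifluorocuprate(II)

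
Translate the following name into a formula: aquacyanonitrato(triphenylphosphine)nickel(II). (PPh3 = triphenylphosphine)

Ligands: 1 triphenylphosphine (PPh3, neutral), 1 aqua (H2O, neutral), 1 cyano (CN, -1), 1 nitrato (NO3, -1). Ligand charge sum = -2.
With Ni in oxidation state +2, the complex ion is [Ni...].

[Ni(CN)(H2O)(NO3)(PPh3)]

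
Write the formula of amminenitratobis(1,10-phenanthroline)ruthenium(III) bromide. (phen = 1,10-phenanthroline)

[Ru(NH3)(NO3)(phen)2]Br2

Ligands: 1 ammine (NH3, neutral), 2 1,10-phenanthroline (phen, neutral), 1 nitrato (NO3, -1). Ligand charge sum = -1.
Charge balance with bromide (-1) requires 1 complex ion per 2 bromide.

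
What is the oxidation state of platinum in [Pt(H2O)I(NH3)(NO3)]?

No counter-ion: the bracketed complex is neutral.
Ligand charges: 1×NH3 neutral; 1×I = -1; 1×NO3 = -1; 1×H2O neutral; sum -2.
Pt + (-2) = 0 ⇒ Pt is +2.

+2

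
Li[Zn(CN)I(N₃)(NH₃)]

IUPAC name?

The 1 lithium counter-ion carries a total charge of +1, so each complex ion is 1−.
Ligand charges: 1×ammine (neutral), 1×azido (-1 each), 1×iodo (-1 each), 1×cyano (-1 each); total -3. So Zn + (-3) = 1−, giving Zn = +2.
The complex ion is anionic, so zinc takes the -ate form zincate(II).

lithium ammineazidocyanoiodozincate(II)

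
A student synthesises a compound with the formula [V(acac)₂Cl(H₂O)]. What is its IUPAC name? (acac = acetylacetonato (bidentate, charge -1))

bis(acetylacetonato)aquachlorovanadium(III)

There is no counter-ion, so the complex is neutral overall.
Ligand charges: 1×chloro (-1 each), 1×aqua (neutral), 2×acetylacetonato (-1 each); total -3. So V + (-3) = 0, giving V = +3.
Ligands are named alphabetically: acetylacetonato before aqua before chloro.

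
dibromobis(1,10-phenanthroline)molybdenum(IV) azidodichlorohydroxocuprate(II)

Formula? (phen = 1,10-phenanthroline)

[MoBr2(phen)2][CuCl2(N3)(OH)]

Cation [Mo…]: ligand charges -2, Mo(IV) ⇒ ion charge 2+.
Anion [Cu…]: ligand charges -4, Cu(II) ⇒ ion charge 2−.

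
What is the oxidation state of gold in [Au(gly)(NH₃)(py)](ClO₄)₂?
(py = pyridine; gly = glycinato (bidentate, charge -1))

+3

2 perchlorate outside the brackets (-1 each) → the complex ion is 2+.
Ligand charges: 1×NH3 neutral; 1×py neutral; 1×gly = -1; sum -1.
Au + (-1) = 2+ ⇒ Au is +3.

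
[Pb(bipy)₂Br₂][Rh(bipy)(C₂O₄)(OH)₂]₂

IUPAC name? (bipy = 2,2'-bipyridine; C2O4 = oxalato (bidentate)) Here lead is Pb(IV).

bis(2,2'-bipyridine)dibromolead(IV) (2,2'-bipyridine)dihydroxooxalatorhodate(III)

Both ions are complex: the cation is named first with the plain metal name, the anion second with the -ate form; each ion's ligands are alphabetised independently.
Pb is given as +4; the cation's ligand charges sum to -2, so the complex cation is 2+.
With 2 anions per cation, each anion must be 2/2 = 1−.
Anion: ligand charges sum to -4; for the ion to be 1−, Rh = +3.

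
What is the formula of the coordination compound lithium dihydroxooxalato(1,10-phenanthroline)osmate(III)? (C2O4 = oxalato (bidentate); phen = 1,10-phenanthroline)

Ligands: 2 hydroxo (OH, -1), 1 oxalato (C2O4, -2), 1 1,10-phenanthroline (phen, neutral). Ligand charge sum = -4.
With Os in oxidation state +3, the complex ion is [Os...]^1−.
Charge balance with lithium (+1) requires 1 complex ion per 1 lithium.

Li[Os(C2O4)(OH)2(phen)]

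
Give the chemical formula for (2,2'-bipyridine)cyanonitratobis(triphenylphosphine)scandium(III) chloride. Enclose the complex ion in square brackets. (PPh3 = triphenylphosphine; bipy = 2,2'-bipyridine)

[Sc(bipy)(CN)(NO3)(PPh3)2]Cl

Ligands: 2 triphenylphosphine (PPh3, neutral), 1 nitrato (NO3, -1), 1 2,2'-bipyridine (bipy, neutral), 1 cyano (CN, -1). Ligand charge sum = -2.
With Sc in oxidation state +3, the complex ion is [Sc...]^1+.
Charge balance with chloride (-1) requires 1 complex ion per 1 chloride.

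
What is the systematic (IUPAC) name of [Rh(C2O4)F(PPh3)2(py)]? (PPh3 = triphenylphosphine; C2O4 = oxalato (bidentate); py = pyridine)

fluorooxalato(pyridine)bis(triphenylphosphine)rhodium(III)

There is no counter-ion, so the complex is neutral overall.
Ligand charges: 2×triphenylphosphine (neutral), 1×fluoro (-1 each), 1×oxalato (-2 each), 1×pyridine (neutral); total -3. So Rh + (-3) = 0, giving Rh = +3.
Ligands are named alphabetically: fluoro before oxalato before pyridine before triphenylphosphine.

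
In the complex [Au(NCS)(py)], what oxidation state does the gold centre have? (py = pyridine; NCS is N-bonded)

No counter-ion: the bracketed complex is neutral.
Ligand charges: 1×py neutral; 1×NCS = -1; sum -1.
Au + (-1) = 0 ⇒ Au is +1.

+1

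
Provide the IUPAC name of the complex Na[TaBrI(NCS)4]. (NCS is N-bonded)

The 1 sodium counter-ion carries a total charge of +1, so each complex ion is 1−.
Ligand charges: 4×isothiocyanato (-1 each), 1×bromo (-1 each), 1×iodo (-1 each); total -6. So Ta + (-6) = 1−, giving Ta = +5.
The complex ion is anionic, so tantalum takes the -ate form tantalate(V).

sodium bromoiodotetraisothiocyanatotantalate(V)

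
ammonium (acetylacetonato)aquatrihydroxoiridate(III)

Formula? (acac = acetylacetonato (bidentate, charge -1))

Ligands: 1 aqua (H2O, neutral), 1 acetylacetonato (acac, -1), 3 hydroxo (OH, -1). Ligand charge sum = -4.
Charge balance with ammonium (+1) requires 1 complex ion per 1 ammonium.

NH4[Ir(acac)(H2O)(OH)3]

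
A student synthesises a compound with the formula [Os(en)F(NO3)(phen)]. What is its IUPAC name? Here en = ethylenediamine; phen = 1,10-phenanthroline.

(ethylenediamine)fluoronitrato(1,10-phenanthroline)osmium(II)

There is no counter-ion, so the complex is neutral overall.
Ligand charges: 1×ethylenediamine (neutral), 1×fluoro (-1 each), 1×1,10-phenanthroline (neutral), 1×nitrato (-1 each); total -2. So Os + (-2) = 0, giving Os = +2.
Ligands are named alphabetically: ethylenediamine before fluoro before nitrato before phenanthroline.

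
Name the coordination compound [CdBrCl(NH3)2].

There is no counter-ion, so the complex is neutral overall.
Ligand charges: 2×ammine (neutral), 1×bromo (-1 each), 1×chloro (-1 each); total -2. So Cd + (-2) = 0, giving Cd = +2.
Ligands are named alphabetically: ammine before bromo before chloro.

diamminebromochlorocadmium(II)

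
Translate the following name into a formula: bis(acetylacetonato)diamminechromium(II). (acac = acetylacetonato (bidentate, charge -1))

Ligands: 2 acetylacetonato (acac, -1), 2 ammine (NH3, neutral). Ligand charge sum = -2.
With Cr in oxidation state +2, the complex ion is [Cr...].

[Cr(acac)2(NH3)2]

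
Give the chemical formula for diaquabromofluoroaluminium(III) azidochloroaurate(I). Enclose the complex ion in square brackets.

[AlBrF(H2O)2][AuCl(N3)]

Cation [Al…]: ligand charges -2, Al(III) ⇒ ion charge 1+.
Anion [Au…]: ligand charges -2, Au(I) ⇒ ion charge 1−.
One 1+ cation balances one 1− anion.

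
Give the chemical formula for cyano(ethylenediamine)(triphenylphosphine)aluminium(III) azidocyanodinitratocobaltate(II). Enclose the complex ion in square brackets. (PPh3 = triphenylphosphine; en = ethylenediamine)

[Al(CN)(en)(PPh3)][Co(CN)(N3)(NO3)2]

Cation [Al…]: ligand charges -1, Al(III) ⇒ ion charge 2+.
Anion [Co…]: ligand charges -4, Co(II) ⇒ ion charge 2−.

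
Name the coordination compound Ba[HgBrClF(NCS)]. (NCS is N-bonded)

barium bromochlorofluoroisothiocyanatomercurate(II)

The 1 barium counter-ion carries a total charge of +2, so each complex ion is 2−.
Ligand charges: 1×bromo (-1 each), 1×isothiocyanato (-1 each), 1×chloro (-1 each), 1×fluoro (-1 each); total -4. So Hg + (-4) = 2−, giving Hg = +2.
Ligands are named alphabetically: bromo before chloro before fluoro before isothiocyanato.
The complex ion is anionic, so mercury takes the -ate form mercurate(II).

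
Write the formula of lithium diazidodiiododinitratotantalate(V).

Li[TaI2(N3)2(NO3)2]

Ligands: 2 nitrato (NO3, -1), 2 iodo (I, -1), 2 azido (N3, -1). Ligand charge sum = -6.
With Ta in oxidation state +5, the complex ion is [Ta...]^1−.
Charge balance with lithium (+1) requires 1 complex ion per 1 lithium.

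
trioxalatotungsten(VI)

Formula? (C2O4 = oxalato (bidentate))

Ligands: 3 oxalato (C2O4, -2). Ligand charge sum = -6.
With W in oxidation state +6, the complex ion is [W...].

[W(C2O4)3]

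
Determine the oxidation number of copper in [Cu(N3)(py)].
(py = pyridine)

No counter-ion: the bracketed complex is neutral.
Ligand charges: 1×py neutral; 1×N3 = -1; sum -1.
Cu + (-1) = 0 ⇒ Cu is +1.

+1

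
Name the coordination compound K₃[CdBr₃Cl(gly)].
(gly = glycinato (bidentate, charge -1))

potassium tribromochloro(glycinato)cadmate(II)

The 3 potassium counter-ions carry a total charge of +3, so each complex ion is 3−.
Ligand charges: 1×chloro (-1 each), 1×glycinato (-1 each), 3×bromo (-1 each); total -5. So Cd + (-5) = 3−, giving Cd = +2.
The complex ion is anionic, so cadmium takes the -ate form cadmate(II).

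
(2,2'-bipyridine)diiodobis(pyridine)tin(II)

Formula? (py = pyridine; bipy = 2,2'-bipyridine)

[Sn(bipy)I2(py)2]

Ligands: 2 pyridine (py, neutral), 2 iodo (I, -1), 1 2,2'-bipyridine (bipy, neutral). Ligand charge sum = -2.
With Sn in oxidation state +2, the complex ion is [Sn...].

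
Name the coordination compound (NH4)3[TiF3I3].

The 3 ammonium counter-ions carry a total charge of +3, so each complex ion is 3−.
Ligand charges: 3×fluoro (-1 each), 3×iodo (-1 each); total -6. So Ti + (-6) = 3−, giving Ti = +3.
Ligands are named alphabetically: fluoro before iodo.
The complex ion is anionic, so titanium takes the -ate form titanate(III).

ammonium trifluorotriiodotitanate(III)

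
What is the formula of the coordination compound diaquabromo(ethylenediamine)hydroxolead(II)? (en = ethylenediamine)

[PbBr(en)(H2O)2(OH)]

Ligands: 1 ethylenediamine (en, neutral), 2 aqua (H2O, neutral), 1 bromo (Br, -1), 1 hydroxo (OH, -1). Ligand charge sum = -2.
With Pb in oxidation state +2, the complex ion is [Pb...].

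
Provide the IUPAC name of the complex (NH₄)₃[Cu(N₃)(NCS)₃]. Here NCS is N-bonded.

ammonium azidotriisothiocyanatocuprate(I)

The 3 ammonium counter-ions carry a total charge of +3, so each complex ion is 3−.
Ligand charges: 3×isothiocyanato (-1 each), 1×azido (-1 each); total -4. So Cu + (-4) = 3−, giving Cu = +1.
Ligands are named alphabetically: azido before isothiocyanato.
The complex ion is anionic, so copper takes the -ate form cuprate(I).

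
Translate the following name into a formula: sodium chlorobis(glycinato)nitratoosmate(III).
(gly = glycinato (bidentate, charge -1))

Na[OsCl(gly)2(NO3)]

Ligands: 1 chloro (Cl, -1), 1 nitrato (NO3, -1), 2 glycinato (gly, -1). Ligand charge sum = -4.
Charge balance with sodium (+1) requires 1 complex ion per 1 sodium.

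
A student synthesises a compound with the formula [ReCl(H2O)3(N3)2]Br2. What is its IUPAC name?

The 2 bromide counter-ions carry a total charge of -2, so each complex ion is 2+.
Ligand charges: 1×chloro (-1 each), 3×aqua (neutral), 2×azido (-1 each); total -3. So Re + (-3) = 2+, giving Re = +5.
Ligands are named alphabetically: aqua before azido before chloro.

triaquadiazidochlororhenium(V) bromide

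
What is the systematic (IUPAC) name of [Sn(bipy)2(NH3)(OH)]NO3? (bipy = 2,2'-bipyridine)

The 1 nitrate counter-ion carries a total charge of -1, so each complex ion is 1+.
Ligand charges: 1×ammine (neutral), 2×2,2'-bipyridine (neutral), 1×hydroxo (-1 each); total -1. So Sn + (-1) = 1+, giving Sn = +2.
Ligands are named alphabetically: ammine before bipyridine before hydroxo.

amminebis(2,2'-bipyridine)hydroxotin(II) nitrate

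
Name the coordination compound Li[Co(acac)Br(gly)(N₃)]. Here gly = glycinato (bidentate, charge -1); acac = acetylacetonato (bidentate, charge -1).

lithium (acetylacetonato)azidobromo(glycinato)cobaltate(III)

The 1 lithium counter-ion carries a total charge of +1, so each complex ion is 1−.
Ligand charges: 1×glycinato (-1 each), 1×acetylacetonato (-1 each), 1×azido (-1 each), 1×bromo (-1 each); total -4. So Co + (-4) = 1−, giving Co = +3.
The complex ion is anionic, so cobalt takes the -ate form cobaltate(III).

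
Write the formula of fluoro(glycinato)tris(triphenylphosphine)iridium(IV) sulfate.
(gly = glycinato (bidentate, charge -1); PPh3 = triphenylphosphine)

[IrF(gly)(PPh3)3]SO4

Ligands: 1 glycinato (gly, -1), 1 fluoro (F, -1), 3 triphenylphosphine (PPh3, neutral). Ligand charge sum = -2.
With Ir in oxidation state +4, the complex ion is [Ir...]^2+.
Charge balance with sulfate (-2) requires 1 complex ion per 1 sulfate.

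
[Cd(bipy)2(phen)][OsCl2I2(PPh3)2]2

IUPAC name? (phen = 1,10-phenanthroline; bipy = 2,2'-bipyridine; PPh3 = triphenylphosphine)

Both ions are complex: the cation is named first with the plain metal name, the anion second with the -ate form; each ion's ligands are alphabetised independently.
Cadmium is always +2 in its complexes; the cation's ligand charges sum to 0, so the complex cation is 2+.
With 2 anions per cation, each anion must be 2/2 = 1−.
Anion: ligand charges sum to -4; for the ion to be 1−, Os = +3.

bis(2,2'-bipyridine)(1,10-phenanthroline)cadmium(II) dichlorodiiodobis(triphenylphosphine)osmate(III)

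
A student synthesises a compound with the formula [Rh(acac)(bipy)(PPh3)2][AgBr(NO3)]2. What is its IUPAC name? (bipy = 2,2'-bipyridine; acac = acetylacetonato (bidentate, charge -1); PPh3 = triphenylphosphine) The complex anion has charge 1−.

(acetylacetonato)(2,2'-bipyridine)bis(triphenylphosphine)rhodium(III) bromonitratoargentate(I)

Both ions are complex: the cation is named first with the plain metal name, the anion second with the -ate form; each ion's ligands are alphabetised independently.
The complex anion is given as 1−; its ligand charges sum to -2, so Ag = +1.
With 2 anions per cation, the cation must be 2×1 = 2+.
Cation: ligand charges sum to -1; for the ion to be 2+, Rh = +3.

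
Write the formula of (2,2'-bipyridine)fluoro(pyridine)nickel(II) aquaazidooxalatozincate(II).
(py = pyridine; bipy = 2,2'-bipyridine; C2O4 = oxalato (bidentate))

[Ni(bipy)F(py)][Zn(C2O4)(H2O)(N3)]

Cation [Ni…]: ligand charges -1, Ni(II) ⇒ ion charge 1+.
Anion [Zn…]: ligand charges -3, Zn(II) ⇒ ion charge 1−.
One 1+ cation balances one 1− anion.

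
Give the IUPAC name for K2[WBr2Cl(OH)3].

The 2 potassium counter-ions carry a total charge of +2, so each complex ion is 2−.
Ligand charges: 2×bromo (-1 each), 1×chloro (-1 each), 3×hydroxo (-1 each); total -6. So W + (-6) = 2−, giving W = +4.
The complex ion is anionic, so tungsten takes the -ate form tungstate(IV).

potassium dibromochlorotrihydroxotungstate(IV)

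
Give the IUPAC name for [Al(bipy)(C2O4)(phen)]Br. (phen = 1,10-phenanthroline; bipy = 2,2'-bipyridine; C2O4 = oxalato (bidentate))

The 1 bromide counter-ion carries a total charge of -1, so each complex ion is 1+.
Ligand charges: 1×1,10-phenanthroline (neutral), 1×2,2'-bipyridine (neutral), 1×oxalato (-2 each); total -2. So Al + (-2) = 1+, giving Al = +3.
Ligands are named alphabetically: bipyridine before oxalato before phenanthroline.

(2,2'-bipyridine)oxalato(1,10-phenanthroline)aluminium(III) bromide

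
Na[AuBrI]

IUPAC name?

sodium bromoiodoaurate(I)

The 1 sodium counter-ion carries a total charge of +1, so each complex ion is 1−.
Ligand charges: 1×bromo (-1 each), 1×iodo (-1 each); total -2. So Au + (-2) = 1−, giving Au = +1.
The complex ion is anionic, so gold takes the -ate form aurate(I).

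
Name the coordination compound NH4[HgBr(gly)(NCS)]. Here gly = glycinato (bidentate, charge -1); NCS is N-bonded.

The 1 ammonium counter-ion carries a total charge of +1, so each complex ion is 1−.
Ligand charges: 1×bromo (-1 each), 1×glycinato (-1 each), 1×isothiocyanato (-1 each); total -3. So Hg + (-3) = 1−, giving Hg = +2.
Ligands are named alphabetically: bromo before glycinato before isothiocyanato.
The complex ion is anionic, so mercury takes the -ate form mercurate(II).

ammonium bromo(glycinato)isothiocyanatomercurate(II)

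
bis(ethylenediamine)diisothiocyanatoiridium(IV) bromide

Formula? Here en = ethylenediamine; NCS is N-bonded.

[Ir(en)2(NCS)2]Br2

Ligands: 2 ethylenediamine (en, neutral), 2 isothiocyanato (NCS, -1). Ligand charge sum = -2.
Charge balance with bromide (-1) requires 1 complex ion per 2 bromide.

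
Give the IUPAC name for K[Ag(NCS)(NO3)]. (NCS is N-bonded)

The 1 potassium counter-ion carries a total charge of +1, so each complex ion is 1−.
Ligand charges: 1×isothiocyanato (-1 each), 1×nitrato (-1 each); total -2. So Ag + (-2) = 1−, giving Ag = +1.
The complex ion is anionic, so silver takes the -ate form argentate(I).

potassium isothiocyanatonitratoargentate(I)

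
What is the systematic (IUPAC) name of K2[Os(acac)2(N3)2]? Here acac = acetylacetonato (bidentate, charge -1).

The 2 potassium counter-ions carry a total charge of +2, so each complex ion is 2−.
Ligand charges: 2×acetylacetonato (-1 each), 2×azido (-1 each); total -4. So Os + (-4) = 2−, giving Os = +2.
Ligands are named alphabetically: acetylacetonato before azido.
The complex ion is anionic, so osmium takes the -ate form osmate(II).

potassium bis(acetylacetonato)diazidoosmate(II)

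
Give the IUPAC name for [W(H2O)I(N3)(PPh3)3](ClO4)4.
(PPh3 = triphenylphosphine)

aquaazidoiodotris(triphenylphosphine)tungsten(VI) perchlorate

The 4 perchlorate counter-ions carry a total charge of -4, so each complex ion is 4+.
Ligand charges: 1×iodo (-1 each), 1×aqua (neutral), 3×triphenylphosphine (neutral), 1×azido (-1 each); total -2. So W + (-2) = 4+, giving W = +6.
Ligands are named alphabetically: aqua before azido before iodo before triphenylphosphine.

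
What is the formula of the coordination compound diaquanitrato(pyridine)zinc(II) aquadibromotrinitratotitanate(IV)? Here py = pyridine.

Cation [Zn…]: ligand charges -1, Zn(II) ⇒ ion charge 1+.
Anion [Ti…]: ligand charges -5, Ti(IV) ⇒ ion charge 1−.
One 1+ cation balances one 1− anion.

[Zn(H2O)2(NO3)(py)][TiBr2(H2O)(NO3)3]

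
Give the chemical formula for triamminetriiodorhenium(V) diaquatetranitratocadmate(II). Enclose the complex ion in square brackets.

[ReI3(NH3)3][Cd(H2O)2(NO3)4]

Cation [Re…]: ligand charges -3, Re(V) ⇒ ion charge 2+.
Anion [Cd…]: ligand charges -4, Cd(II) ⇒ ion charge 2−.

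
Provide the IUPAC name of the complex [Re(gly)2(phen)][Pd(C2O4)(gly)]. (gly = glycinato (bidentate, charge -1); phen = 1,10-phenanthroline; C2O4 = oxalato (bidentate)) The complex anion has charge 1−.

bis(glycinato)(1,10-phenanthroline)rhenium(III) (glycinato)oxalatopalladate(II)

Both ions are complex: the cation is named first with the plain metal name, the anion second with the -ate form; each ion's ligands are alphabetised independently.
The complex anion is given as 1−; its ligand charges sum to -3, so Pd = +2.
A 1:1 salt means the cation carries the equal and opposite charge, 1+.
Cation: ligand charges sum to -2; for the ion to be 1+, Re = +3.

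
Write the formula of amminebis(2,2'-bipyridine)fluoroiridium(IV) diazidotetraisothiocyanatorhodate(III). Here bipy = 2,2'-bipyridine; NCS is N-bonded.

[Ir(bipy)2F(NH3)][Rh(N3)2(NCS)4]

Cation [Ir…]: ligand charges -1, Ir(IV) ⇒ ion charge 3+.
Anion [Rh…]: ligand charges -6, Rh(III) ⇒ ion charge 3−.
One 3+ cation balances one 3− anion.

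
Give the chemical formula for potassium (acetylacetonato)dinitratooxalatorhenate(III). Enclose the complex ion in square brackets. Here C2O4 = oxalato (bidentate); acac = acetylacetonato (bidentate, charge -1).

Ligands: 2 nitrato (NO3, -1), 1 oxalato (C2O4, -2), 1 acetylacetonato (acac, -1). Ligand charge sum = -5.
With Re in oxidation state +3, the complex ion is [Re...]^2−.
Charge balance with potassium (+1) requires 1 complex ion per 2 potassium.

K2[Re(acac)(C2O4)(NO3)2]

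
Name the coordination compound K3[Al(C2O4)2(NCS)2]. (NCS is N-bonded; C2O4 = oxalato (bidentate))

potassium diisothiocyanatodioxalatoaluminate(III)

The 3 potassium counter-ions carry a total charge of +3, so each complex ion is 3−.
Ligand charges: 2×isothiocyanato (-1 each), 2×oxalato (-2 each); total -6. So Al + (-6) = 3−, giving Al = +3.
The complex ion is anionic, so aluminium takes the -ate form aluminate(III).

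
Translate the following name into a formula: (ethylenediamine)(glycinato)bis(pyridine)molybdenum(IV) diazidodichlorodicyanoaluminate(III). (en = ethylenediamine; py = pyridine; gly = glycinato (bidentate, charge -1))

Cation [Mo…]: ligand charges -1, Mo(IV) ⇒ ion charge 3+.
Anion [Al…]: ligand charges -6, Al(III) ⇒ ion charge 3−.
One 3+ cation balances one 3− anion.

[Mo(en)(gly)(py)2][AlCl2(CN)2(N3)2]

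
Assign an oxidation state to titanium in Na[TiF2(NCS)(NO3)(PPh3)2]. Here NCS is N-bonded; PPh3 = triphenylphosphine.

1 sodium outside the brackets (+1 each) → the complex ion is 1−.
Ligand charges: 1×NCS = -1; 1×NO3 = -1; 2×PPh3 neutral; 2×F = -2; sum -4.
Ti + (-4) = 1− ⇒ Ti is +3.

+3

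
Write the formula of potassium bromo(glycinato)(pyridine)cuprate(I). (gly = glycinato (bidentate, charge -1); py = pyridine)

K[CuBr(gly)(py)]

Ligands: 1 glycinato (gly, -1), 1 bromo (Br, -1), 1 pyridine (py, neutral). Ligand charge sum = -2.
With Cu in oxidation state +1, the complex ion is [Cu...]^1−.
Charge balance with potassium (+1) requires 1 complex ion per 1 potassium.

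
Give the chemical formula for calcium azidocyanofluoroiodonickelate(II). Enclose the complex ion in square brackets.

Ca[Ni(CN)FI(N3)]

Ligands: 1 cyano (CN, -1), 1 azido (N3, -1), 1 iodo (I, -1), 1 fluoro (F, -1). Ligand charge sum = -4.
With Ni in oxidation state +2, the complex ion is [Ni...]^2−.
Charge balance with calcium (+2) requires 1 complex ion per 1 calcium.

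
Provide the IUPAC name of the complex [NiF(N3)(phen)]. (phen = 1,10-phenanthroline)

There is no counter-ion, so the complex is neutral overall.
Ligand charges: 1×1,10-phenanthroline (neutral), 1×azido (-1 each), 1×fluoro (-1 each); total -2. So Ni + (-2) = 0, giving Ni = +2.
Ligands are named alphabetically: azido before fluoro before phenanthroline.

azidofluoro(1,10-phenanthroline)nickel(II)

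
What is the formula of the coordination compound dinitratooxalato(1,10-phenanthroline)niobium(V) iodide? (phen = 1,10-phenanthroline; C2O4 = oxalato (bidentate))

Ligands: 1 1,10-phenanthroline (phen, neutral), 1 oxalato (C2O4, -2), 2 nitrato (NO3, -1). Ligand charge sum = -4.
With Nb in oxidation state +5, the complex ion is [Nb...]^1+.
Charge balance with iodide (-1) requires 1 complex ion per 1 iodide.

[Nb(C2O4)(NO3)2(phen)]I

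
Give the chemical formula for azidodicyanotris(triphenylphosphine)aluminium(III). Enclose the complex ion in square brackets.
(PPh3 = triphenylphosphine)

Ligands: 1 azido (N3, -1), 2 cyano (CN, -1), 3 triphenylphosphine (PPh3, neutral). Ligand charge sum = -3.
With Al in oxidation state +3, the complex ion is [Al...].

[Al(CN)2(N3)(PPh3)3]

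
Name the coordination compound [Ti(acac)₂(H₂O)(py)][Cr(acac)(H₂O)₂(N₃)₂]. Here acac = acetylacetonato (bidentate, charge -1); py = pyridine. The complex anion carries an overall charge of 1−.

bis(acetylacetonato)aqua(pyridine)titanium(III) (acetylacetonato)diaquadiazidochromate(II)

The complex anion is given as 1−; its ligand charges sum to -3, so Cr = +2.
A 1:1 salt means the cation carries the equal and opposite charge, 1+.
Cation: ligand charges sum to -2; for the ion to be 1+, Ti = +3.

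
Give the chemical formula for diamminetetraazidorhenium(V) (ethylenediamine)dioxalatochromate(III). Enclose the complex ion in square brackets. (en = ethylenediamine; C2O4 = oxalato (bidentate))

[Re(N3)4(NH3)2][Cr(C2O4)2(en)]

Cation [Re…]: ligand charges -4, Re(V) ⇒ ion charge 1+.
Anion [Cr…]: ligand charges -4, Cr(III) ⇒ ion charge 1−.
One 1+ cation balances one 1− anion.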